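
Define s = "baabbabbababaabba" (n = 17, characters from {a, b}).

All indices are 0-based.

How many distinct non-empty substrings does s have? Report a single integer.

rank | idx | suffix
   0 |  16 | a
   1 |  12 | aabba
   2 |   1 | aabbabbababaabba
   3 |  10 | abaabba
   4 |   8 | ababaabba
   5 |  13 | abba
   6 |   5 | abbababaabba
   7 |   2 | abbabbababaabba
   8 |  15 | ba
   9 |  11 | baabba
  10 |   0 | baabbabbababaabba
  11 |   9 | babaabba
  12 |   7 | bababaabba
  13 |   4 | babbababaabba
  14 |  14 | bba
  15 |   6 | bbababaabba
  16 |   3 | bbabbababaabba

SA = [16, 12, 1, 10, 8, 13, 5, 2, 15, 11, 0, 9, 7, 4, 14, 6, 3]
[i] adj suffixes → lcp
  [1] 16/12 → 1 ('a')
  [2] 12/1 → 5 ('aabba')
  [3] 1/10 → 1 ('a')
  [4] 10/8 → 3 ('aba')
  [5] 8/13 → 2 ('ab')
  [6] 13/5 → 4 ('abba')
  [7] 5/2 → 5 ('abbab')
  [8] 2/15 → 0 ('')
  [9] 15/11 → 2 ('ba')
  [10] 11/0 → 6 ('baabba')
  [11] 0/9 → 2 ('ba')
  [12] 9/7 → 4 ('baba')
  [13] 7/4 → 3 ('bab')
  [14] 4/14 → 1 ('b')
  [15] 14/6 → 3 ('bba')
  [16] 6/3 → 4 ('bbab')

n(n+1)/2 = 17·18/2 = 153
Σ LCP = 0 + 1 + 5 + 1 + 3 + 2 + 4 + 5 + 0 + 2 + 6 + 2 + 4 + 3 + 1 + 3 + 4 = 46
distinct = 153 − 46 = 107

107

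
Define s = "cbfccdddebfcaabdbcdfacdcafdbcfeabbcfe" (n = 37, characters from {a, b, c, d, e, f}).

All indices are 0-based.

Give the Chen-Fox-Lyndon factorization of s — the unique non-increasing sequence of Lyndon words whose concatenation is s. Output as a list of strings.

["c", "bfccddde", "bfc", "aabdbcdfacdcafdbcfeabbcfe"]

emit factor 1: 'c' (i=0, period=1)
emit factor 2: 'bfccddde' (i=1, period=8)
emit factor 3: 'bfc' (i=9, period=3)
emit factor 4: 'aabdbcdfacdcafdbcfeabbcfe' (i=12, period=25)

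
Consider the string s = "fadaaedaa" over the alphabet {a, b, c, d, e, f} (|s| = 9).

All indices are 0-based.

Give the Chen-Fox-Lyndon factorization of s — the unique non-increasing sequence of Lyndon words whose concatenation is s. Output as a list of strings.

emit factor 1: 'f' (i=0, period=1)
emit factor 2: 'ad' (i=1, period=2)
emit factor 3: 'aaed' (i=3, period=4)
emit factor 4: 'a' (i=7, period=1)
emit factor 5: 'a' (i=8, period=1)

["f", "ad", "aaed", "a", "a"]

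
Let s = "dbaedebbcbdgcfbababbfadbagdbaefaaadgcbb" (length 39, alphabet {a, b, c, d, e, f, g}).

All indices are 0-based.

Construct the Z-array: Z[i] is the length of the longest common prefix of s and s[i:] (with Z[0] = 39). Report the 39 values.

[39, 0, 0, 0, 1, 0, 0, 0, 0, 0, 1, 0, 0, 0, 0, 0, 0, 0, 0, 0, 0, 0, 3, 0, 0, 0, 4, 0, 0, 0, 0, 0, 0, 0, 1, 0, 0, 0, 0]

Z[0]=39
i=1: i≥r, start 0; Z[1]=0
i=2: i≥r, start 0; Z[2]=0
i=3: i≥r, start 0; Z[3]=0
i=4: i≥r, start 0; Z[4]=1 extend→box=[4,5)
i=5: i≥r, start 0; Z[5]=0
i=6: i≥r, start 0; Z[6]=0
i=7: i≥r, start 0; Z[7]=0
i=8: i≥r, start 0; Z[8]=0
i=9: i≥r, start 0; Z[9]=0
i=10: i≥r, start 0; Z[10]=1 extend→box=[10,11)
i=11: i≥r, start 0; Z[11]=0
i=12: i≥r, start 0; Z[12]=0
i=13: i≥r, start 0; Z[13]=0
i=14: i≥r, start 0; Z[14]=0
i=15: i≥r, start 0; Z[15]=0
i=16: i≥r, start 0; Z[16]=0
i=17: i≥r, start 0; Z[17]=0
i=18: i≥r, start 0; Z[18]=0
i=19: i≥r, start 0; Z[19]=0
i=20: i≥r, start 0; Z[20]=0
i=21: i≥r, start 0; Z[21]=0
i=22: i≥r, start 0; Z[22]=3 extend→box=[22,25)
i=23: min(r-i=2, Z[1]=0)=0; Z[23]=0
i=24: min(r-i=1, Z[2]=0)=0; Z[24]=0
i=25: i≥r, start 0; Z[25]=0
i=26: i≥r, start 0; Z[26]=4 extend→box=[26,30)
i=27: min(r-i=3, Z[1]=0)=0; Z[27]=0
i=28: min(r-i=2, Z[2]=0)=0; Z[28]=0
i=29: min(r-i=1, Z[3]=0)=0; Z[29]=0
i=30: i≥r, start 0; Z[30]=0
i=31: i≥r, start 0; Z[31]=0
i=32: i≥r, start 0; Z[32]=0
i=33: i≥r, start 0; Z[33]=0
i=34: i≥r, start 0; Z[34]=1 extend→box=[34,35)
i=35: i≥r, start 0; Z[35]=0
i=36: i≥r, start 0; Z[36]=0
i=37: i≥r, start 0; Z[37]=0
i=38: i≥r, start 0; Z[38]=0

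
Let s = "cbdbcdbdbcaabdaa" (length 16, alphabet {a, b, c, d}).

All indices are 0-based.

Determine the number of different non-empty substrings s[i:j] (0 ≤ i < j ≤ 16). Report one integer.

115

rank→(start, suffix):
  0 → (15, 'a')
  1 → (14, 'aa')
  2 → (10, 'aabdaa')
  3 → (11, 'abdaa')
  4 → (8, 'bcaabdaa')
  5 → (3, 'bcdbdbcaabdaa')
  6 → (12, 'bdaa')
  7 → (6, 'bdbcaabdaa')
  8 → (1, 'bdbcdbdbcaabdaa')
  9 → (9, 'caabdaa')
  10 → (0, 'cbdbcdbdbcaabdaa')
  11 → (4, 'cdbdbcaabdaa')
  12 → (13, 'daa')
  13 → (7, 'dbcaabdaa')
  14 → (2, 'dbcdbdbcaabdaa')
  15 → (5, 'dbdbcaabdaa')

SA = [15, 14, 10, 11, 8, 3, 12, 6, 1, 9, 0, 4, 13, 7, 2, 5]
rank  pair      lcp
   1  s[15:],s[14:]  1  'a'
   2  s[14:],s[10:]  2  'aa'
   3  s[10:],s[11:]  1  'a'
   4  s[11:],s[8:]  0  ''
   5  s[8:],s[3:]  2  'bc'
   6  s[3:],s[12:]  1  'b'
   7  s[12:],s[6:]  2  'bd'
   8  s[6:],s[1:]  4  'bdbc'
   9  s[1:],s[9:]  0  ''
  10  s[9:],s[0:]  1  'c'
  11  s[0:],s[4:]  1  'c'
  12  s[4:],s[13:]  0  ''
  13  s[13:],s[7:]  1  'd'
  14  s[7:],s[2:]  3  'dbc'
  15  s[2:],s[5:]  2  'db'

n(n+1)/2 = 16·17/2 = 136
Σ LCP = 0 + 1 + 2 + 1 + 0 + 2 + 1 + 2 + 4 + 0 + 1 + 1 + 0 + 1 + 3 + 2 = 21
distinct = 136 − 21 = 115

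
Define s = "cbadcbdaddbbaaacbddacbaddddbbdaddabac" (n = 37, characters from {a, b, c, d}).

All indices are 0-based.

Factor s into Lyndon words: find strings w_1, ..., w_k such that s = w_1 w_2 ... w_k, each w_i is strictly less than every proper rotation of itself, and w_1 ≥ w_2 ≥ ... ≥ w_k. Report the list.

emit factor 1: 'c' (i=0, period=1)
emit factor 2: 'b' (i=1, period=1)
emit factor 3: 'adcbdaddbb' (i=2, period=10)
emit factor 4: 'aaacbddacbaddddbbdaddabac' (i=12, period=25)

["c", "b", "adcbdaddbb", "aaacbddacbaddddbbdaddabac"]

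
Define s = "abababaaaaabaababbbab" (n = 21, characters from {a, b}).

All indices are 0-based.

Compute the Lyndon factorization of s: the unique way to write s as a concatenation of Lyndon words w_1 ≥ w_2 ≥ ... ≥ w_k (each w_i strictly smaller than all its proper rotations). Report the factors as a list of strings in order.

emit factor 1: 'ab' (i=0, period=2)
emit factor 2: 'ab' (i=2, period=2)
emit factor 3: 'ab' (i=4, period=2)
emit factor 4: 'aaaaabaababbbab' (i=6, period=15)

["ab", "ab", "ab", "aaaaabaababbbab"]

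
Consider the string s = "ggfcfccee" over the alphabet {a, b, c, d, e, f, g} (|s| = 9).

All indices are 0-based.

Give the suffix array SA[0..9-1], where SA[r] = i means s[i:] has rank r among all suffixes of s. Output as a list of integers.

[5, 6, 3, 8, 7, 4, 2, 1, 0]

rank→(start, suffix):
  0 → (5, 'ccee')
  1 → (6, 'cee')
  2 → (3, 'cfccee')
  3 → (8, 'e')
  4 → (7, 'ee')
  5 → (4, 'fccee')
  6 → (2, 'fcfccee')
  7 → (1, 'gfcfccee')
  8 → (0, 'ggfcfccee')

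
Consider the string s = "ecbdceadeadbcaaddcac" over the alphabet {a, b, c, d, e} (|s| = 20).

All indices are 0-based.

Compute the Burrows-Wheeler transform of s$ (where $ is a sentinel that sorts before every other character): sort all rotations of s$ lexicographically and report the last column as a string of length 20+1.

rank  rotation               last
    0  $ecbdceadeadbcaaddcac  c
    1  aaddcac$ecbdceadeadbc  c
    2  ac$ecbdceadeadbcaaddc  c
    3  adbcaaddcac$ecbdceade  e
    4  addcac$ecbdceadeadbca  a
    5  adeadbcaaddcac$ecbdce  e
    6  bcaaddcac$ecbdceadead  d
    7  bdceadeadbcaaddcac$ec  c
    8  c$ecbdceadeadbcaaddca  a
    9  caaddcac$ecbdceadeadb  b
   10  cac$ecbdceadeadbcaadd  d
   11  cbdceadeadbcaaddcac$e  e
   12  ceadeadbcaaddcac$ecbd  d
   13  dbcaaddcac$ecbdceadea  a
   14  dcac$ecbdceadeadbcaad  d
   15  dceadeadbcaaddcac$ecb  b
   16  ddcac$ecbdceadeadbcaa  a
   17  deadbcaaddcac$ecbdcea  a
   18  eadbcaaddcac$ecbdcead  d
   19  eadeadbcaaddcac$ecbdc  c
   20  ecbdceadeadbcaaddcac$  $

ccceaedcabdedadbaadc$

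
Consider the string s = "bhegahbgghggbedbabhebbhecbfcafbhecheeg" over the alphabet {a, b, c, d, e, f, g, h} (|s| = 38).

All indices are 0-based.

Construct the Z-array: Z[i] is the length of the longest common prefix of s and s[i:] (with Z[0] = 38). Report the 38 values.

Z[0]=38
i=1: i≥r, start 0; Z[1]=0
i=2: i≥r, start 0; Z[2]=0
i=3: i≥r, start 0; Z[3]=0
i=4: i≥r, start 0; Z[4]=0
i=5: i≥r, start 0; Z[5]=0
i=6: i≥r, start 0; Z[6]=1 grow→box=[6,7)
i=7: i≥r, start 0; Z[7]=0
i=8: i≥r, start 0; Z[8]=0
i=9: i≥r, start 0; Z[9]=0
i=10: i≥r, start 0; Z[10]=0
i=11: i≥r, start 0; Z[11]=0
i=12: i≥r, start 0; Z[12]=1 grow→box=[12,13)
i=13: i≥r, start 0; Z[13]=0
i=14: i≥r, start 0; Z[14]=0
i=15: i≥r, start 0; Z[15]=1 grow→box=[15,16)
i=16: i≥r, start 0; Z[16]=0
i=17: i≥r, start 0; Z[17]=3 grow→box=[17,20)
i=18: min(r-i=2, Z[1]=0)=0; Z[18]=0
i=19: min(r-i=1, Z[2]=0)=0; Z[19]=0
i=20: i≥r, start 0; Z[20]=1 grow→box=[20,21)
i=21: i≥r, start 0; Z[21]=3 grow→box=[21,24)
i=22: min(r-i=2, Z[1]=0)=0; Z[22]=0
i=23: min(r-i=1, Z[2]=0)=0; Z[23]=0
i=24: i≥r, start 0; Z[24]=0
i=25: i≥r, start 0; Z[25]=1 grow→box=[25,26)
i=26: i≥r, start 0; Z[26]=0
i=27: i≥r, start 0; Z[27]=0
i=28: i≥r, start 0; Z[28]=0
i=29: i≥r, start 0; Z[29]=0
i=30: i≥r, start 0; Z[30]=3 grow→box=[30,33)
i=31: min(r-i=2, Z[1]=0)=0; Z[31]=0
i=32: min(r-i=1, Z[2]=0)=0; Z[32]=0
i=33: i≥r, start 0; Z[33]=0
i=34: i≥r, start 0; Z[34]=0
i=35: i≥r, start 0; Z[35]=0
i=36: i≥r, start 0; Z[36]=0
i=37: i≥r, start 0; Z[37]=0

[38, 0, 0, 0, 0, 0, 1, 0, 0, 0, 0, 0, 1, 0, 0, 1, 0, 3, 0, 0, 1, 3, 0, 0, 0, 1, 0, 0, 0, 0, 3, 0, 0, 0, 0, 0, 0, 0]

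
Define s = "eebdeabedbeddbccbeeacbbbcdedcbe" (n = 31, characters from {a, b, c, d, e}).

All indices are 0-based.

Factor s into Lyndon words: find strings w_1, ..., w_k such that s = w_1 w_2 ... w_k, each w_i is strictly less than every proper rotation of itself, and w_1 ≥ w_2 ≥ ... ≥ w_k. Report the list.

emit factor 1: 'e' (i=0, period=1)
emit factor 2: 'e' (i=1, period=1)
emit factor 3: 'bde' (i=2, period=3)
emit factor 4: 'abedbeddbccbeeacbbbcdedcbe' (i=5, period=26)

["e", "e", "bde", "abedbeddbccbeeacbbbcdedcbe"]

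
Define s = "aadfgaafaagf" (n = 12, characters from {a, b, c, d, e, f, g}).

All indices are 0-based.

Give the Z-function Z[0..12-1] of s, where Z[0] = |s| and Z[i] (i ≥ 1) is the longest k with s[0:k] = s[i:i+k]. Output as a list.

Z[0]=12
i=1: outside box; Z[1]=1 grow→box=[1,2)
i=2: outside box; Z[2]=0
i=3: outside box; Z[3]=0
i=4: outside box; Z[4]=0
i=5: outside box; Z[5]=2 grow→box=[5,7)
i=6: min(r-i=1, Z[1]=1)=1; Z[6]=1
i=7: outside box; Z[7]=0
i=8: outside box; Z[8]=2 grow→box=[8,10)
i=9: min(r-i=1, Z[1]=1)=1; Z[9]=1
i=10: outside box; Z[10]=0
i=11: outside box; Z[11]=0

[12, 1, 0, 0, 0, 2, 1, 0, 2, 1, 0, 0]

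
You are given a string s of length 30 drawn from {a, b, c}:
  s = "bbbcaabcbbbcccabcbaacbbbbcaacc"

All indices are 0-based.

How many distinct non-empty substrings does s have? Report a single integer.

398

rank→(start, suffix):
  0 → (4, 'aabcbbbcccabcbaacbbbbcaacc')
  1 → (18, 'aacbbbbcaacc')
  2 → (26, 'aacc')
  3 → (14, 'abcbaacbbbbcaacc')
  4 → (5, 'abcbbbcccabcbaacbbbbcaacc')
  5 → (19, 'acbbbbcaacc')
  6 → (27, 'acc')
  7 → (17, 'baacbbbbcaacc')
  8 → (21, 'bbbbcaacc')
  9 → (0, 'bbbcaabcbbbcccabcbaacbbbbcaacc')
  10 → (22, 'bbbcaacc')
  11 → (8, 'bbbcccabcbaacbbbbcaacc')
  12 → (1, 'bbcaabcbbbcccabcbaacbbbbcaacc')
  13 → (23, 'bbcaacc')
  14 → (9, 'bbcccabcbaacbbbbcaacc')
  15 → (2, 'bcaabcbbbcccabcbaacbbbbcaacc')
  16 → (24, 'bcaacc')
  17 → (15, 'bcbaacbbbbcaacc')
  18 → (6, 'bcbbbcccabcbaacbbbbcaacc')
  19 → (10, 'bcccabcbaacbbbbcaacc')
  20 → (29, 'c')
  21 → (3, 'caabcbbbcccabcbaacbbbbcaacc')
  22 → (25, 'caacc')
  23 → (13, 'cabcbaacbbbbcaacc')
  24 → (16, 'cbaacbbbbcaacc')
  25 → (20, 'cbbbbcaacc')
  26 → (7, 'cbbbcccabcbaacbbbbcaacc')
  27 → (28, 'cc')
  28 → (12, 'ccabcbaacbbbbcaacc')
  29 → (11, 'cccabcbaacbbbbcaacc')

SA = [4, 18, 26, 14, 5, 19, 27, 17, 21, 0, 22, 8, 1, 23, 9, 2, 24, 15, 6, 10, 29, 3, 25, 13, 16, 20, 7, 28, 12, 11]
rank  pair      lcp
   1  s[4:],s[18:]  2  'aa'
   2  s[18:],s[26:]  3  'aac'
   3  s[26:],s[14:]  1  'a'
   4  s[14:],s[5:]  4  'abcb'
   5  s[5:],s[19:]  1  'a'
   6  s[19:],s[27:]  2  'ac'
   7  s[27:],s[17:]  0  ''
   8  s[17:],s[21:]  1  'b'
   9  s[21:],s[0:]  3  'bbb'
  10  s[0:],s[22:]  6  'bbbcaa'
  11  s[22:],s[8:]  4  'bbbc'
  12  s[8:],s[1:]  2  'bb'
  13  s[1:],s[23:]  5  'bbcaa'
  14  s[23:],s[9:]  3  'bbc'
  15  s[9:],s[2:]  1  'b'
  16  s[2:],s[24:]  4  'bcaa'
  17  s[24:],s[15:]  2  'bc'
  18  s[15:],s[6:]  3  'bcb'
  19  s[6:],s[10:]  2  'bc'
  20  s[10:],s[29:]  0  ''
  21  s[29:],s[3:]  1  'c'
  22  s[3:],s[25:]  3  'caa'
  23  s[25:],s[13:]  2  'ca'
  24  s[13:],s[16:]  1  'c'
  25  s[16:],s[20:]  2  'cb'
  26  s[20:],s[7:]  4  'cbbb'
  27  s[7:],s[28:]  1  'c'
  28  s[28:],s[12:]  2  'cc'
  29  s[12:],s[11:]  2  'cc'

n(n+1)/2 = 30·31/2 = 465
Σ LCP = 0 + 2 + 3 + 1 + 4 + 1 + 2 + 0 + 1 + 3 + 6 + 4 + 2 + 5 + 3 + 1 + 4 + 2 + 3 + 2 + 0 + 1 + 3 + 2 + 1 + 2 + 4 + 1 + 2 + 2 = 67
distinct = 465 − 67 = 398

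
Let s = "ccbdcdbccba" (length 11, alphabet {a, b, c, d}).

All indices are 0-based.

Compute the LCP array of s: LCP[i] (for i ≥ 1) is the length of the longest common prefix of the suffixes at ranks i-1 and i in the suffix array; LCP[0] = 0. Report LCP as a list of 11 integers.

[0, 0, 1, 1, 0, 2, 1, 3, 1, 0, 1]

rank | idx | suffix
   0 |  10 | a
   1 |   9 | ba
   2 |   6 | bccba
   3 |   2 | bdcdbccba
   4 |   8 | cba
   5 |   1 | cbdcdbccba
   6 |   7 | ccba
   7 |   0 | ccbdcdbccba
   8 |   4 | cdbccba
   9 |   5 | dbccba
  10 |   3 | dcdbccba

SA = [10, 9, 6, 2, 8, 1, 7, 0, 4, 5, 3]
[i] adj suffixes → lcp
  [1] 10/9 → 0 ('')
  [2] 9/6 → 1 ('b')
  [3] 6/2 → 1 ('b')
  [4] 2/8 → 0 ('')
  [5] 8/1 → 2 ('cb')
  [6] 1/7 → 1 ('c')
  [7] 7/0 → 3 ('ccb')
  [8] 0/4 → 1 ('c')
  [9] 4/5 → 0 ('')
  [10] 5/3 → 1 ('d')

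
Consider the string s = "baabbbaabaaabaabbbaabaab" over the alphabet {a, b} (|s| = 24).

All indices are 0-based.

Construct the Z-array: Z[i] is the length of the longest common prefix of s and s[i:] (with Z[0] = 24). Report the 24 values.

[24, 0, 0, 1, 1, 4, 0, 0, 3, 0, 0, 0, 11, 0, 0, 1, 1, 4, 0, 0, 4, 0, 0, 1]

Z[0]=24
i=1: fresh scan; Z[1]=0
i=2: fresh scan; Z[2]=0
i=3: fresh scan; Z[3]=1 extend→box=[3,4)
i=4: fresh scan; Z[4]=1 extend→box=[4,5)
i=5: fresh scan; Z[5]=4 extend→box=[5,9)
i=6: min(r-i=3, Z[1]=0)=0; Z[6]=0
i=7: min(r-i=2, Z[2]=0)=0; Z[7]=0
i=8: min(r-i=1, Z[3]=1)=1; Z[8]=3 extend→box=[8,11)
i=9: min(r-i=2, Z[1]=0)=0; Z[9]=0
i=10: min(r-i=1, Z[2]=0)=0; Z[10]=0
i=11: fresh scan; Z[11]=0
i=12: fresh scan; Z[12]=11 extend→box=[12,23)
i=13: min(r-i=10, Z[1]=0)=0; Z[13]=0
i=14: min(r-i=9, Z[2]=0)=0; Z[14]=0
i=15: min(r-i=8, Z[3]=1)=1; Z[15]=1
i=16: min(r-i=7, Z[4]=1)=1; Z[16]=1
i=17: min(r-i=6, Z[5]=4)=4; Z[17]=4
i=18: min(r-i=5, Z[6]=0)=0; Z[18]=0
i=19: min(r-i=4, Z[7]=0)=0; Z[19]=0
i=20: min(r-i=3, Z[8]=3)=3; Z[20]=4 extend→box=[20,24)
i=21: min(r-i=3, Z[1]=0)=0; Z[21]=0
i=22: min(r-i=2, Z[2]=0)=0; Z[22]=0
i=23: min(r-i=1, Z[3]=1)=1; Z[23]=1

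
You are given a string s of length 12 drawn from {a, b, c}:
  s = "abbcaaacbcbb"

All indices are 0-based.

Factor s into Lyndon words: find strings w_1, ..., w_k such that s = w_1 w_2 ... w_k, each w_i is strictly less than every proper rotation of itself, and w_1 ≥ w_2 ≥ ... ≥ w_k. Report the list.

emit factor 1: 'abbc' (i=0, period=4)
emit factor 2: 'aaacbcbb' (i=4, period=8)

["abbc", "aaacbcbb"]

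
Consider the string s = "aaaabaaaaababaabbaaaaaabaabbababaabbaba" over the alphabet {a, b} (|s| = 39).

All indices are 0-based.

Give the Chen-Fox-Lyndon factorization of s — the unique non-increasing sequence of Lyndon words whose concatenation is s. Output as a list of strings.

["aaaab", "aaaaababaabb", "aaaaaabaabbababaabbab", "a"]

emit factor 1: 'aaaab' (i=0, period=5)
emit factor 2: 'aaaaababaabb' (i=5, period=12)
emit factor 3: 'aaaaaabaabbababaabbab' (i=17, period=21)
emit factor 4: 'a' (i=38, period=1)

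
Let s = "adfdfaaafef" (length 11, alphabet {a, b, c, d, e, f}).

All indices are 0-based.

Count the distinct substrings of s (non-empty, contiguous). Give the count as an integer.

rank→(start, suffix):
  0 → (5, 'aaafef')
  1 → (6, 'aafef')
  2 → (0, 'adfdfaaafef')
  3 → (7, 'afef')
  4 → (3, 'dfaaafef')
  5 → (1, 'dfdfaaafef')
  6 → (9, 'ef')
  7 → (10, 'f')
  8 → (4, 'faaafef')
  9 → (2, 'fdfaaafef')
  10 → (8, 'fef')

SA = [5, 6, 0, 7, 3, 1, 9, 10, 4, 2, 8]
[i] adj suffixes → lcp
  [1] 5/6 → 2 ('aa')
  [2] 6/0 → 1 ('a')
  [3] 0/7 → 1 ('a')
  [4] 7/3 → 0 ('')
  [5] 3/1 → 2 ('df')
  [6] 1/9 → 0 ('')
  [7] 9/10 → 0 ('')
  [8] 10/4 → 1 ('f')
  [9] 4/2 → 1 ('f')
  [10] 2/8 → 1 ('f')

n(n+1)/2 = 11·12/2 = 66
Σ LCP = 0 + 2 + 1 + 1 + 0 + 2 + 0 + 0 + 1 + 1 + 1 = 9
distinct = 66 − 9 = 57

57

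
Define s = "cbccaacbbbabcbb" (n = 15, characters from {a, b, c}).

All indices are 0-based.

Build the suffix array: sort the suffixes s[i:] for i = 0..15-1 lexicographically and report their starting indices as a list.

[4, 10, 5, 14, 9, 13, 8, 7, 11, 1, 3, 12, 6, 0, 2]

rank | idx | suffix
   0 |   4 | aacbbbabcbb
   1 |  10 | abcbb
   2 |   5 | acbbbabcbb
   3 |  14 | b
   4 |   9 | babcbb
   5 |  13 | bb
   6 |   8 | bbabcbb
   7 |   7 | bbbabcbb
   8 |  11 | bcbb
   9 |   1 | bccaacbbbabcbb
  10 |   3 | caacbbbabcbb
  11 |  12 | cbb
  12 |   6 | cbbbabcbb
  13 |   0 | cbccaacbbbabcbb
  14 |   2 | ccaacbbbabcbb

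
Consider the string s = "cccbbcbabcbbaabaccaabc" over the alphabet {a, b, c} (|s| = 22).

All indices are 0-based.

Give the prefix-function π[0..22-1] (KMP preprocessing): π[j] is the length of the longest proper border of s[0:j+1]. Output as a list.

π[0] = 0
j=1 s[j]='c': π[1]=1 (border 'c')
j=2 s[j]='c': π[2]=2 (border 'cc')
j=3 s[j]='b': k: 2→1→0; π[3]=0 (border '')
j=4 s[j]='b': π[4]=0 (border '')
j=5 s[j]='c': π[5]=1 (border 'c')
j=6 s[j]='b': k: 1→0; π[6]=0 (border '')
j=7 s[j]='a': π[7]=0 (border '')
j=8 s[j]='b': π[8]=0 (border '')
j=9 s[j]='c': π[9]=1 (border 'c')
j=10 s[j]='b': k: 1→0; π[10]=0 (border '')
j=11 s[j]='b': π[11]=0 (border '')
j=12 s[j]='a': π[12]=0 (border '')
j=13 s[j]='a': π[13]=0 (border '')
j=14 s[j]='b': π[14]=0 (border '')
j=15 s[j]='a': π[15]=0 (border '')
j=16 s[j]='c': π[16]=1 (border 'c')
j=17 s[j]='c': π[17]=2 (border 'cc')
j=18 s[j]='a': k: 2→1→0; π[18]=0 (border '')
j=19 s[j]='a': π[19]=0 (border '')
j=20 s[j]='b': π[20]=0 (border '')
j=21 s[j]='c': π[21]=1 (border 'c')

[0, 1, 2, 0, 0, 1, 0, 0, 0, 1, 0, 0, 0, 0, 0, 0, 1, 2, 0, 0, 0, 1]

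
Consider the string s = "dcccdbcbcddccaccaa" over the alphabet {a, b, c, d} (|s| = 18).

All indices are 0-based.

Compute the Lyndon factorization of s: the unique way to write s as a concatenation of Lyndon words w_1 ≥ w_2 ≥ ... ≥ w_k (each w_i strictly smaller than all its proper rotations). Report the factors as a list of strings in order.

emit factor 1: 'd' (i=0, period=1)
emit factor 2: 'cccd' (i=1, period=4)
emit factor 3: 'bcbcddcc' (i=5, period=8)
emit factor 4: 'acc' (i=13, period=3)
emit factor 5: 'a' (i=16, period=1)
emit factor 6: 'a' (i=17, period=1)

["d", "cccd", "bcbcddcc", "acc", "a", "a"]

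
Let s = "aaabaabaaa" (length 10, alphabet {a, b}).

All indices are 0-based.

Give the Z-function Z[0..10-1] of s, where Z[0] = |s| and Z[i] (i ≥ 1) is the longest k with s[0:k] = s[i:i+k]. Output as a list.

Z[0]=10
i=1: outside box; Z[1]=2 scan→box=[1,3)
i=2: min(r-i=1, Z[1]=2)=1; Z[2]=1
i=3: outside box; Z[3]=0
i=4: outside box; Z[4]=2 scan→box=[4,6)
i=5: min(r-i=1, Z[1]=2)=1; Z[5]=1
i=6: outside box; Z[6]=0
i=7: outside box; Z[7]=3 scan→box=[7,10)
i=8: min(r-i=2, Z[1]=2)=2; Z[8]=2
i=9: min(r-i=1, Z[2]=1)=1; Z[9]=1

[10, 2, 1, 0, 2, 1, 0, 3, 2, 1]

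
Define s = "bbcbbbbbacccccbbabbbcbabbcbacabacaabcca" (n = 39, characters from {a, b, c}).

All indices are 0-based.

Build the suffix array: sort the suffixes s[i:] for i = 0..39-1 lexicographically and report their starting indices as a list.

[38, 33, 29, 16, 22, 34, 31, 27, 8, 15, 21, 30, 26, 7, 14, 6, 5, 4, 3, 17, 18, 23, 0, 19, 24, 1, 35, 37, 32, 28, 20, 25, 13, 2, 36, 12, 11, 10, 9]

sorted suffixes:
  #0 SA[0]=38  'a'
  #1 SA[1]=33  'aabcca'
  #2 SA[2]=29  'abacaabcca'
  #3 SA[3]=16  'abbbcbabbcbacabacaabcca'
  #4 SA[4]=22  'abbcbacabacaabcca'
  #5 SA[5]=34  'abcca'
  #6 SA[6]=31  'acaabcca'
  #7 SA[7]=27  'acabacaabcca'
  #8 SA[8]=8  'acccccbbabbbcbabbcbacabacaabcca'
  #9 SA[9]=15  'babbbcbabbcbacabacaabcca'
  #10 SA[10]=21  'babbcbacabacaabcca'
  #11 SA[11]=30  'bacaabcca'
  #12 SA[12]=26  'bacabacaabcca'
  #13 SA[13]=7  'bacccccbbabbbcbabbcbacabacaabcca'
  #14 SA[14]=14  'bbabbbcbabbcbacabacaabcca'
  #15 SA[15]=6  'bbacccccbbabbbcbabbcbacabacaabcca'
  #16 SA[16]=5  'bbbacccccbbabbbcbabbcbacabacaabcca'
  #17 SA[17]=4  'bbbbacccccbbabbbcbabbcbacabacaabcca'
  #18 SA[18]=3  'bbbbbacccccbbabbbcbabbcbacabacaabcca'
  #19 SA[19]=17  'bbbcbabbcbacabacaabcca'
  #20 SA[20]=18  'bbcbabbcbacabacaabcca'
  #21 SA[21]=23  'bbcbacabacaabcca'
  #22 SA[22]=0  'bbcbbbbbacccccbbabbbcbabbcbacabacaabcca'
  #23 SA[23]=19  'bcbabbcbacabacaabcca'
  #24 SA[24]=24  'bcbacabacaabcca'
  #25 SA[25]=1  'bcbbbbbacccccbbabbbcbabbcbacabacaabcca'
  #26 SA[26]=35  'bcca'
  #27 SA[27]=37  'ca'
  #28 SA[28]=32  'caabcca'
  #29 SA[29]=28  'cabacaabcca'
  #30 SA[30]=20  'cbabbcbacabacaabcca'
  #31 SA[31]=25  'cbacabacaabcca'
  #32 SA[32]=13  'cbbabbbcbabbcbacabacaabcca'
  #33 SA[33]=2  'cbbbbbacccccbbabbbcbabbcbacabacaabcca'
  #34 SA[34]=36  'cca'
  #35 SA[35]=12  'ccbbabbbcbabbcbacabacaabcca'
  #36 SA[36]=11  'cccbbabbbcbabbcbacabacaabcca'
  #37 SA[37]=10  'ccccbbabbbcbabbcbacabacaabcca'
  #38 SA[38]=9  'cccccbbabbbcbabbcbacabacaabcca'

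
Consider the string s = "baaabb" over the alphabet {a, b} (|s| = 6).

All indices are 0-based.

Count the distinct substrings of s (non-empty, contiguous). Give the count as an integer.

sorted suffixes:
  #0 SA[0]=1  'aaabb'
  #1 SA[1]=2  'aabb'
  #2 SA[2]=3  'abb'
  #3 SA[3]=5  'b'
  #4 SA[4]=0  'baaabb'
  #5 SA[5]=4  'bb'

SA = [1, 2, 3, 5, 0, 4]
i: (SA[i-1],SA[i]) lcp shared
  1: (1,2) 2 'aa'
  2: (2,3) 1 'a'
  3: (3,5) 0 ''
  4: (5,0) 1 'b'
  5: (0,4) 1 'b'

n(n+1)/2 = 6·7/2 = 21
Σ LCP = 0 + 2 + 1 + 0 + 1 + 1 = 5
distinct = 21 − 5 = 16

16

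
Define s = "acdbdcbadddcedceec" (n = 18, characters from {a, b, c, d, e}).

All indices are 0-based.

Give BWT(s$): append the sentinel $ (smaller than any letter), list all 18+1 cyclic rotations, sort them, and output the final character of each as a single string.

c$bcdedaddcbdedaecc

rank  rotation             last
    0  $acdbdcbadddcedceec  c
    1  acdbdcbadddcedceec$  $
    2  adddcedceec$acdbdcb  b
    3  badddcedceec$acdbdc  c
    4  bdcbadddcedceec$acd  d
    5  c$acdbdcbadddcedcee  e
    6  cbadddcedceec$acdbd  d
    7  cdbdcbadddcedceec$a  a
    8  cedceec$acdbdcbaddd  d
    9  ceec$acdbdcbadddced  d
   10  dbdcbadddcedceec$ac  c
   11  dcbadddcedceec$acdb  b
   12  dcedceec$acdbdcbadd  d
   13  dceec$acdbdcbadddce  e
   14  ddcedceec$acdbdcbad  d
   15  dddcedceec$acdbdcba  a
   16  ec$acdbdcbadddcedce  e
   17  edceec$acdbdcbadddc  c
   18  eec$acdbdcbadddcedc  c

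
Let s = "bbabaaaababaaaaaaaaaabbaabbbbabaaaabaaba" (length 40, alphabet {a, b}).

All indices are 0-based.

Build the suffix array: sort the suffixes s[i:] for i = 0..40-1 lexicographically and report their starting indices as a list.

[39, 11, 12, 13, 14, 15, 16, 31, 4, 17, 32, 5, 18, 36, 33, 6, 19, 23, 37, 9, 29, 2, 34, 7, 20, 24, 38, 10, 30, 3, 35, 22, 8, 28, 1, 21, 27, 0, 26, 25]

rank→(start, suffix):
  0 → (39, 'a')
  1 → (11, 'aaaaaaaaaabbaabbbbabaaaabaaba')
  2 → (12, 'aaaaaaaaabbaabbbbabaaaabaaba')
  3 → (13, 'aaaaaaaabbaabbbbabaaaabaaba')
  4 → (14, 'aaaaaaabbaabbbbabaaaabaaba')
  5 → (15, 'aaaaaabbaabbbbabaaaabaaba')
  6 → (16, 'aaaaabbaabbbbabaaaabaaba')
  7 → (31, 'aaaabaaba')
  8 → (4, 'aaaababaaaaaaaaaabbaabbbbabaaaabaaba')
  9 → (17, 'aaaabbaabbbbabaaaabaaba')
  10 → (32, 'aaabaaba')
  11 → (5, 'aaababaaaaaaaaaabbaabbbbabaaaabaaba')
  12 → (18, 'aaabbaabbbbabaaaabaaba')
  13 → (36, 'aaba')
  14 → (33, 'aabaaba')
  15 → (6, 'aababaaaaaaaaaabbaabbbbabaaaabaaba')
  16 → (19, 'aabbaabbbbabaaaabaaba')
  17 → (23, 'aabbbbabaaaabaaba')
  18 → (37, 'aba')
  19 → (9, 'abaaaaaaaaaabbaabbbbabaaaabaaba')
  20 → (29, 'abaaaabaaba')
  21 → (2, 'abaaaababaaaaaaaaaabbaabbbbabaaaabaaba')
  22 → (34, 'abaaba')
  23 → (7, 'ababaaaaaaaaaabbaabbbbabaaaabaaba')
  24 → (20, 'abbaabbbbabaaaabaaba')
  25 → (24, 'abbbbabaaaabaaba')
  26 → (38, 'ba')
  27 → (10, 'baaaaaaaaaabbaabbbbabaaaabaaba')
  28 → (30, 'baaaabaaba')
  29 → (3, 'baaaababaaaaaaaaaabbaabbbbabaaaabaaba')
  30 → (35, 'baaba')
  31 → (22, 'baabbbbabaaaabaaba')
  32 → (8, 'babaaaaaaaaaabbaabbbbabaaaabaaba')
  33 → (28, 'babaaaabaaba')
  34 → (1, 'babaaaababaaaaaaaaaabbaabbbbabaaaabaaba')
  35 → (21, 'bbaabbbbabaaaabaaba')
  36 → (27, 'bbabaaaabaaba')
  37 → (0, 'bbabaaaababaaaaaaaaaabbaabbbbabaaaabaaba')
  38 → (26, 'bbbabaaaabaaba')
  39 → (25, 'bbbbabaaaabaaba')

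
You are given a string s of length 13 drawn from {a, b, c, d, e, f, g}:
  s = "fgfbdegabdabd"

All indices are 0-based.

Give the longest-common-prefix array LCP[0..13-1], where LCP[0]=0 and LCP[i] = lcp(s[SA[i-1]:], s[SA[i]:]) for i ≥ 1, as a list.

sorted suffixes:
  #0 SA[0]=10  'abd'
  #1 SA[1]=7  'abdabd'
  #2 SA[2]=11  'bd'
  #3 SA[3]=8  'bdabd'
  #4 SA[4]=3  'bdegabdabd'
  #5 SA[5]=12  'd'
  #6 SA[6]=9  'dabd'
  #7 SA[7]=4  'degabdabd'
  #8 SA[8]=5  'egabdabd'
  #9 SA[9]=2  'fbdegabdabd'
  #10 SA[10]=0  'fgfbdegabdabd'
  #11 SA[11]=6  'gabdabd'
  #12 SA[12]=1  'gfbdegabdabd'

SA = [10, 7, 11, 8, 3, 12, 9, 4, 5, 2, 0, 6, 1]
i: (SA[i-1],SA[i]) lcp shared
  1: (10,7) 3 'abd'
  2: (7,11) 0 ''
  3: (11,8) 2 'bd'
  4: (8,3) 2 'bd'
  5: (3,12) 0 ''
  6: (12,9) 1 'd'
  7: (9,4) 1 'd'
  8: (4,5) 0 ''
  9: (5,2) 0 ''
  10: (2,0) 1 'f'
  11: (0,6) 0 ''
  12: (6,1) 1 'g'

[0, 3, 0, 2, 2, 0, 1, 1, 0, 0, 1, 0, 1]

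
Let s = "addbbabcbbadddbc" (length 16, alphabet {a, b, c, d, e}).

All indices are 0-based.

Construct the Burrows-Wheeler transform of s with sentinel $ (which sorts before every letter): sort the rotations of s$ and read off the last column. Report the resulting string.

cb$bbbdcdabbddada

rank  rotation           last
    0  $addbbabcbbadddbc  c
    1  abcbbadddbc$addbb  b
    2  addbbabcbbadddbc$  $
    3  adddbc$addbbabcbb  b
    4  babcbbadddbc$addb  b
    5  badddbc$addbbabcb  b
    6  bbabcbbadddbc$add  d
    7  bbadddbc$addbbabc  c
    8  bc$addbbabcbbaddd  d
    9  bcbbadddbc$addbba  a
   10  c$addbbabcbbadddb  b
   11  cbbadddbc$addbbab  b
   12  dbbabcbbadddbc$ad  d
   13  dbc$addbbabcbbadd  d
   14  ddbbabcbbadddbc$a  a
   15  ddbc$addbbabcbbad  d
   16  dddbc$addbbabcbba  a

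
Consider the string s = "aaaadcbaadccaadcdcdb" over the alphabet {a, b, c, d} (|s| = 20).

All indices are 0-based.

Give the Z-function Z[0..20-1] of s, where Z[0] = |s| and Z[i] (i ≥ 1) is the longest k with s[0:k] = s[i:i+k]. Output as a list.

Z[0]=20
i=1: outside box; Z[1]=3 grow→box=[1,4)
i=2: min(r-i=2, Z[1]=3)=2; Z[2]=2
i=3: min(r-i=1, Z[2]=2)=1; Z[3]=1
i=4: outside box; Z[4]=0
i=5: outside box; Z[5]=0
i=6: outside box; Z[6]=0
i=7: outside box; Z[7]=2 grow→box=[7,9)
i=8: min(r-i=1, Z[1]=3)=1; Z[8]=1
i=9: outside box; Z[9]=0
i=10: outside box; Z[10]=0
i=11: outside box; Z[11]=0
i=12: outside box; Z[12]=2 grow→box=[12,14)
i=13: min(r-i=1, Z[1]=3)=1; Z[13]=1
i=14: outside box; Z[14]=0
i=15: outside box; Z[15]=0
i=16: outside box; Z[16]=0
i=17: outside box; Z[17]=0
i=18: outside box; Z[18]=0
i=19: outside box; Z[19]=0

[20, 3, 2, 1, 0, 0, 0, 2, 1, 0, 0, 0, 2, 1, 0, 0, 0, 0, 0, 0]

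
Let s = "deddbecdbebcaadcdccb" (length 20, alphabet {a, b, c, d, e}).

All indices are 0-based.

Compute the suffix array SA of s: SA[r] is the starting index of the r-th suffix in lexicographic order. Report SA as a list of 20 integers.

rank | idx | suffix
   0 |  12 | aadcdccb
   1 |  13 | adcdccb
   2 |  19 | b
   3 |  10 | bcaadcdccb
   4 |   8 | bebcaadcdccb
   5 |   4 | becdbebcaadcdccb
   6 |  11 | caadcdccb
   7 |  18 | cb
   8 |  17 | ccb
   9 |   6 | cdbebcaadcdccb
  10 |  15 | cdccb
  11 |   7 | dbebcaadcdccb
  12 |   3 | dbecdbebcaadcdccb
  13 |  16 | dccb
  14 |  14 | dcdccb
  15 |   2 | ddbecdbebcaadcdccb
  16 |   0 | deddbecdbebcaadcdccb
  17 |   9 | ebcaadcdccb
  18 |   5 | ecdbebcaadcdccb
  19 |   1 | eddbecdbebcaadcdccb

[12, 13, 19, 10, 8, 4, 11, 18, 17, 6, 15, 7, 3, 16, 14, 2, 0, 9, 5, 1]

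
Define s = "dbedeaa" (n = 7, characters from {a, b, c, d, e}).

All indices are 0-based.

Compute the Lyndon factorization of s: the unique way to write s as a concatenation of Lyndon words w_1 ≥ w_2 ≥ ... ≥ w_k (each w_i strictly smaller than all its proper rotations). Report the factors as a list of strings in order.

emit factor 1: 'd' (i=0, period=1)
emit factor 2: 'bede' (i=1, period=4)
emit factor 3: 'a' (i=5, period=1)
emit factor 4: 'a' (i=6, period=1)

["d", "bede", "a", "a"]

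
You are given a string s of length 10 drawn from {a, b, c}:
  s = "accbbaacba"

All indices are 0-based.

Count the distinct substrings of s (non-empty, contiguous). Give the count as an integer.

rank→(start, suffix):
  0 → (9, 'a')
  1 → (5, 'aacba')
  2 → (6, 'acba')
  3 → (0, 'accbbaacba')
  4 → (8, 'ba')
  5 → (4, 'baacba')
  6 → (3, 'bbaacba')
  7 → (7, 'cba')
  8 → (2, 'cbbaacba')
  9 → (1, 'ccbbaacba')

SA = [9, 5, 6, 0, 8, 4, 3, 7, 2, 1]
[i] adj suffixes → lcp
  [1] 9/5 → 1 ('a')
  [2] 5/6 → 1 ('a')
  [3] 6/0 → 2 ('ac')
  [4] 0/8 → 0 ('')
  [5] 8/4 → 2 ('ba')
  [6] 4/3 → 1 ('b')
  [7] 3/7 → 0 ('')
  [8] 7/2 → 2 ('cb')
  [9] 2/1 → 1 ('c')

n(n+1)/2 = 10·11/2 = 55
Σ LCP = 0 + 1 + 1 + 2 + 0 + 2 + 1 + 0 + 2 + 1 = 10
distinct = 55 − 10 = 45

45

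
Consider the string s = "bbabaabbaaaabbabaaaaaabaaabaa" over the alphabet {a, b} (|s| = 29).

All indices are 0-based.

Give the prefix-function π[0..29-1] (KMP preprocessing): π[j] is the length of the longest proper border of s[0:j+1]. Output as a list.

π[0] = 0
j=1 s[j]='b': π[1]=1 (border 'b')
j=2 s[j]='a': k: 1→0; π[2]=0 (border '')
j=3 s[j]='b': π[3]=1 (border 'b')
j=4 s[j]='a': k: 1→0; π[4]=0 (border '')
j=5 s[j]='a': π[5]=0 (border '')
j=6 s[j]='b': π[6]=1 (border 'b')
j=7 s[j]='b': π[7]=2 (border 'bb')
j=8 s[j]='a': π[8]=3 (border 'bba')
j=9 s[j]='a': k: 3→0; π[9]=0 (border '')
j=10 s[j]='a': π[10]=0 (border '')
j=11 s[j]='a': π[11]=0 (border '')
j=12 s[j]='b': π[12]=1 (border 'b')
j=13 s[j]='b': π[13]=2 (border 'bb')
j=14 s[j]='a': π[14]=3 (border 'bba')
j=15 s[j]='b': π[15]=4 (border 'bbab')
j=16 s[j]='a': π[16]=5 (border 'bbaba')
j=17 s[j]='a': π[17]=6 (border 'bbabaa')
j=18 s[j]='a': k: 6→0; π[18]=0 (border '')
j=19 s[j]='a': π[19]=0 (border '')
j=20 s[j]='a': π[20]=0 (border '')
j=21 s[j]='a': π[21]=0 (border '')
j=22 s[j]='b': π[22]=1 (border 'b')
j=23 s[j]='a': k: 1→0; π[23]=0 (border '')
j=24 s[j]='a': π[24]=0 (border '')
j=25 s[j]='a': π[25]=0 (border '')
j=26 s[j]='b': π[26]=1 (border 'b')
j=27 s[j]='a': k: 1→0; π[27]=0 (border '')
j=28 s[j]='a': π[28]=0 (border '')

[0, 1, 0, 1, 0, 0, 1, 2, 3, 0, 0, 0, 1, 2, 3, 4, 5, 6, 0, 0, 0, 0, 1, 0, 0, 0, 1, 0, 0]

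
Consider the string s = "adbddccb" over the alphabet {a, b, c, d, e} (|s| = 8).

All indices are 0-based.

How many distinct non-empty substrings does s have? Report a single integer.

32

rank→(start, suffix):
  0 → (0, 'adbddccb')
  1 → (7, 'b')
  2 → (2, 'bddccb')
  3 → (6, 'cb')
  4 → (5, 'ccb')
  5 → (1, 'dbddccb')
  6 → (4, 'dccb')
  7 → (3, 'ddccb')

SA = [0, 7, 2, 6, 5, 1, 4, 3]
i: (SA[i-1],SA[i]) lcp shared
  1: (0,7) 0 ''
  2: (7,2) 1 'b'
  3: (2,6) 0 ''
  4: (6,5) 1 'c'
  5: (5,1) 0 ''
  6: (1,4) 1 'd'
  7: (4,3) 1 'd'

n(n+1)/2 = 8·9/2 = 36
Σ LCP = 0 + 0 + 1 + 0 + 1 + 0 + 1 + 1 = 4
distinct = 36 − 4 = 32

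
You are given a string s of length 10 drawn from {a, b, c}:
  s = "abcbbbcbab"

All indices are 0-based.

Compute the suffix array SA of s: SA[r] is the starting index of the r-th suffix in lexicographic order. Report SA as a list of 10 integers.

[8, 0, 9, 7, 3, 4, 5, 1, 6, 2]

rank→(start, suffix):
  0 → (8, 'ab')
  1 → (0, 'abcbbbcbab')
  2 → (9, 'b')
  3 → (7, 'bab')
  4 → (3, 'bbbcbab')
  5 → (4, 'bbcbab')
  6 → (5, 'bcbab')
  7 → (1, 'bcbbbcbab')
  8 → (6, 'cbab')
  9 → (2, 'cbbbcbab')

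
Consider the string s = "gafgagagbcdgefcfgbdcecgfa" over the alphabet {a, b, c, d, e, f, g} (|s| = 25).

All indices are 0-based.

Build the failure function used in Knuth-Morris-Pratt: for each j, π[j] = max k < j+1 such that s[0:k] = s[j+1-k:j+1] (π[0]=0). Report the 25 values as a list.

π[0] = 0
j=1 s[j]='a': π[1]=0 (border '')
j=2 s[j]='f': π[2]=0 (border '')
j=3 s[j]='g': π[3]=1 (border 'g')
j=4 s[j]='a': π[4]=2 (border 'ga')
j=5 s[j]='g': k: 2→0; π[5]=1 (border 'g')
j=6 s[j]='a': π[6]=2 (border 'ga')
j=7 s[j]='g': k: 2→0; π[7]=1 (border 'g')
j=8 s[j]='b': k: 1→0; π[8]=0 (border '')
j=9 s[j]='c': π[9]=0 (border '')
j=10 s[j]='d': π[10]=0 (border '')
j=11 s[j]='g': π[11]=1 (border 'g')
j=12 s[j]='e': k: 1→0; π[12]=0 (border '')
j=13 s[j]='f': π[13]=0 (border '')
j=14 s[j]='c': π[14]=0 (border '')
j=15 s[j]='f': π[15]=0 (border '')
j=16 s[j]='g': π[16]=1 (border 'g')
j=17 s[j]='b': k: 1→0; π[17]=0 (border '')
j=18 s[j]='d': π[18]=0 (border '')
j=19 s[j]='c': π[19]=0 (border '')
j=20 s[j]='e': π[20]=0 (border '')
j=21 s[j]='c': π[21]=0 (border '')
j=22 s[j]='g': π[22]=1 (border 'g')
j=23 s[j]='f': k: 1→0; π[23]=0 (border '')
j=24 s[j]='a': π[24]=0 (border '')

[0, 0, 0, 1, 2, 1, 2, 1, 0, 0, 0, 1, 0, 0, 0, 0, 1, 0, 0, 0, 0, 0, 1, 0, 0]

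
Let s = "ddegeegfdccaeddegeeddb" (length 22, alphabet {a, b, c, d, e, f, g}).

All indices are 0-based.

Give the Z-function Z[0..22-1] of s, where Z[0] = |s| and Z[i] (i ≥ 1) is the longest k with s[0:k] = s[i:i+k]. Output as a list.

[22, 1, 0, 0, 0, 0, 0, 0, 1, 0, 0, 0, 0, 6, 1, 0, 0, 0, 0, 2, 1, 0]

Z[0]=22
i=1: i≥r, start 0; Z[1]=1 grow→box=[1,2)
i=2: i≥r, start 0; Z[2]=0
i=3: i≥r, start 0; Z[3]=0
i=4: i≥r, start 0; Z[4]=0
i=5: i≥r, start 0; Z[5]=0
i=6: i≥r, start 0; Z[6]=0
i=7: i≥r, start 0; Z[7]=0
i=8: i≥r, start 0; Z[8]=1 grow→box=[8,9)
i=9: i≥r, start 0; Z[9]=0
i=10: i≥r, start 0; Z[10]=0
i=11: i≥r, start 0; Z[11]=0
i=12: i≥r, start 0; Z[12]=0
i=13: i≥r, start 0; Z[13]=6 grow→box=[13,19)
i=14: min(r-i=5, Z[1]=1)=1; Z[14]=1
i=15: min(r-i=4, Z[2]=0)=0; Z[15]=0
i=16: min(r-i=3, Z[3]=0)=0; Z[16]=0
i=17: min(r-i=2, Z[4]=0)=0; Z[17]=0
i=18: min(r-i=1, Z[5]=0)=0; Z[18]=0
i=19: i≥r, start 0; Z[19]=2 grow→box=[19,21)
i=20: min(r-i=1, Z[1]=1)=1; Z[20]=1
i=21: i≥r, start 0; Z[21]=0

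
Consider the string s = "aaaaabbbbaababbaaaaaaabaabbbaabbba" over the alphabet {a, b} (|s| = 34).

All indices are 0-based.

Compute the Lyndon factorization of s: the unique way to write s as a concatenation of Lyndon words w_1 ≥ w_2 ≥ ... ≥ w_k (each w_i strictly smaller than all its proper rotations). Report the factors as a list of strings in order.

emit factor 1: 'aaaaabbbbaababb' (i=0, period=15)
emit factor 2: 'aaaaaaabaabbbaabbb' (i=15, period=18)
emit factor 3: 'a' (i=33, period=1)

["aaaaabbbbaababb", "aaaaaaabaabbbaabbb", "a"]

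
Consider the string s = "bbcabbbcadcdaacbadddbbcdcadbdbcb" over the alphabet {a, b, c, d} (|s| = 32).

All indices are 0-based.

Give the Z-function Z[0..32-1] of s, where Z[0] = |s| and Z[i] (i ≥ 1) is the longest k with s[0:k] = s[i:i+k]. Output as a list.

[32, 1, 0, 0, 2, 4, 1, 0, 0, 0, 0, 0, 0, 0, 0, 1, 0, 0, 0, 0, 3, 1, 0, 0, 0, 0, 0, 1, 0, 1, 0, 1]

Z[0]=32
i=1: outside box; Z[1]=1 grow→box=[1,2)
i=2: outside box; Z[2]=0
i=3: outside box; Z[3]=0
i=4: outside box; Z[4]=2 grow→box=[4,6)
i=5: min(r-i=1, Z[1]=1)=1; Z[5]=4 grow→box=[5,9)
i=6: min(r-i=3, Z[1]=1)=1; Z[6]=1
i=7: min(r-i=2, Z[2]=0)=0; Z[7]=0
i=8: min(r-i=1, Z[3]=0)=0; Z[8]=0
i=9: outside box; Z[9]=0
i=10: outside box; Z[10]=0
i=11: outside box; Z[11]=0
i=12: outside box; Z[12]=0
i=13: outside box; Z[13]=0
i=14: outside box; Z[14]=0
i=15: outside box; Z[15]=1 grow→box=[15,16)
i=16: outside box; Z[16]=0
i=17: outside box; Z[17]=0
i=18: outside box; Z[18]=0
i=19: outside box; Z[19]=0
i=20: outside box; Z[20]=3 grow→box=[20,23)
i=21: min(r-i=2, Z[1]=1)=1; Z[21]=1
i=22: min(r-i=1, Z[2]=0)=0; Z[22]=0
i=23: outside box; Z[23]=0
i=24: outside box; Z[24]=0
i=25: outside box; Z[25]=0
i=26: outside box; Z[26]=0
i=27: outside box; Z[27]=1 grow→box=[27,28)
i=28: outside box; Z[28]=0
i=29: outside box; Z[29]=1 grow→box=[29,30)
i=30: outside box; Z[30]=0
i=31: outside box; Z[31]=1 grow→box=[31,32)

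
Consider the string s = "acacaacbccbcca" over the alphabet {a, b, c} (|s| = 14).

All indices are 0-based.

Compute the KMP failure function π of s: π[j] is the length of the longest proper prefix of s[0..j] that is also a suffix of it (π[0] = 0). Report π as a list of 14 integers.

π[0] = 0
j=1 s[j]='c': π[1]=0 (border '')
j=2 s[j]='a': π[2]=1 (border 'a')
j=3 s[j]='c': π[3]=2 (border 'ac')
j=4 s[j]='a': π[4]=3 (border 'aca')
j=5 s[j]='a': k: 3→1→0; π[5]=1 (border 'a')
j=6 s[j]='c': π[6]=2 (border 'ac')
j=7 s[j]='b': k: 2→0; π[7]=0 (border '')
j=8 s[j]='c': π[8]=0 (border '')
j=9 s[j]='c': π[9]=0 (border '')
j=10 s[j]='b': π[10]=0 (border '')
j=11 s[j]='c': π[11]=0 (border '')
j=12 s[j]='c': π[12]=0 (border '')
j=13 s[j]='a': π[13]=1 (border 'a')

[0, 0, 1, 2, 3, 1, 2, 0, 0, 0, 0, 0, 0, 1]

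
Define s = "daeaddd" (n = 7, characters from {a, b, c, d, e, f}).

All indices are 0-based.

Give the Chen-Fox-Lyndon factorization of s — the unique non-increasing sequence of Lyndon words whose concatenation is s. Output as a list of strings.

["d", "ae", "addd"]

emit factor 1: 'd' (i=0, period=1)
emit factor 2: 'ae' (i=1, period=2)
emit factor 3: 'addd' (i=3, period=4)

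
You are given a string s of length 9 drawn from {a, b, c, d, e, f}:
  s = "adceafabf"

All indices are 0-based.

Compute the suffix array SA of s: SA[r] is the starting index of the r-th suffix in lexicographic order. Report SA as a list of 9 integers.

[6, 0, 4, 7, 2, 1, 3, 8, 5]

rank→(start, suffix):
  0 → (6, 'abf')
  1 → (0, 'adceafabf')
  2 → (4, 'afabf')
  3 → (7, 'bf')
  4 → (2, 'ceafabf')
  5 → (1, 'dceafabf')
  6 → (3, 'eafabf')
  7 → (8, 'f')
  8 → (5, 'fabf')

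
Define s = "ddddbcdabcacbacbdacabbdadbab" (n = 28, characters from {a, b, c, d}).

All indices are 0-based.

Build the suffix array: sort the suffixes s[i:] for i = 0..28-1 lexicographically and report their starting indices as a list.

rank | idx | suffix
   0 |  26 | ab
   1 |  19 | abbdadbab
   2 |   7 | abcacbacbdacabbdadbab
   3 |  17 | acabbdadbab
   4 |  10 | acbacbdacabbdadbab
   5 |  13 | acbdacabbdadbab
   6 |  23 | adbab
   7 |  27 | b
   8 |  25 | bab
   9 |  12 | bacbdacabbdadbab
  10 |  20 | bbdadbab
  11 |   8 | bcacbacbdacabbdadbab
  12 |   4 | bcdabcacbacbdacabbdadbab
  13 |  15 | bdacabbdadbab
  14 |  21 | bdadbab
  15 |  18 | cabbdadbab
  16 |   9 | cacbacbdacabbdadbab
  17 |  11 | cbacbdacabbdadbab
  18 |  14 | cbdacabbdadbab
  19 |   5 | cdabcacbacbdacabbdadbab
  20 |   6 | dabcacbacbdacabbdadbab
  21 |  16 | dacabbdadbab
  22 |  22 | dadbab
  23 |  24 | dbab
  24 |   3 | dbcdabcacbacbdacabbdadbab
  25 |   2 | ddbcdabcacbacbdacabbdadbab
  26 |   1 | dddbcdabcacbacbdacabbdadbab
  27 |   0 | ddddbcdabcacbacbdacabbdadbab

[26, 19, 7, 17, 10, 13, 23, 27, 25, 12, 20, 8, 4, 15, 21, 18, 9, 11, 14, 5, 6, 16, 22, 24, 3, 2, 1, 0]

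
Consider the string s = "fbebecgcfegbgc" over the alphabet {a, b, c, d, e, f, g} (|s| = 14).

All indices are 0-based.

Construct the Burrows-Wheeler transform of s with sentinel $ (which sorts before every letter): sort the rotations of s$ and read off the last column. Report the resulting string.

rank  rotation         last
    0  $fbebecgcfegbgc  c
    1  bebecgcfegbgc$f  f
    2  becgcfegbgc$fbe  e
    3  bgc$fbebecgcfeg  g
    4  c$fbebecgcfegbg  g
    5  cfegbgc$fbebecg  g
    6  cgcfegbgc$fbebe  e
    7  ebecgcfegbgc$fb  b
    8  ecgcfegbgc$fbeb  b
    9  egbgc$fbebecgcf  f
   10  fbebecgcfegbgc$  $
   11  fegbgc$fbebecgc  c
   12  gbgc$fbebecgcfe  e
   13  gc$fbebecgcfegb  b
   14  gcfegbgc$fbebec  c

cfegggebbf$cebc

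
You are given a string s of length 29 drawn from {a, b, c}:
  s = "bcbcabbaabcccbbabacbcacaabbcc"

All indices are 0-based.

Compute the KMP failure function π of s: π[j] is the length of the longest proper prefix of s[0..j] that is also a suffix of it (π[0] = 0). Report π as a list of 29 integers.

[0, 0, 1, 2, 0, 1, 1, 0, 0, 1, 2, 0, 0, 1, 1, 0, 1, 0, 0, 1, 2, 0, 0, 0, 0, 1, 1, 2, 0]

π[0] = 0
j=1 s[j]='c': π[1]=0 (border '')
j=2 s[j]='b': π[2]=1 (border 'b')
j=3 s[j]='c': π[3]=2 (border 'bc')
j=4 s[j]='a': k: 2→0; π[4]=0 (border '')
j=5 s[j]='b': π[5]=1 (border 'b')
j=6 s[j]='b': k: 1→0; π[6]=1 (border 'b')
j=7 s[j]='a': k: 1→0; π[7]=0 (border '')
j=8 s[j]='a': π[8]=0 (border '')
j=9 s[j]='b': π[9]=1 (border 'b')
j=10 s[j]='c': π[10]=2 (border 'bc')
j=11 s[j]='c': k: 2→0; π[11]=0 (border '')
j=12 s[j]='c': π[12]=0 (border '')
j=13 s[j]='b': π[13]=1 (border 'b')
j=14 s[j]='b': k: 1→0; π[14]=1 (border 'b')
j=15 s[j]='a': k: 1→0; π[15]=0 (border '')
j=16 s[j]='b': π[16]=1 (border 'b')
j=17 s[j]='a': k: 1→0; π[17]=0 (border '')
j=18 s[j]='c': π[18]=0 (border '')
j=19 s[j]='b': π[19]=1 (border 'b')
j=20 s[j]='c': π[20]=2 (border 'bc')
j=21 s[j]='a': k: 2→0; π[21]=0 (border '')
j=22 s[j]='c': π[22]=0 (border '')
j=23 s[j]='a': π[23]=0 (border '')
j=24 s[j]='a': π[24]=0 (border '')
j=25 s[j]='b': π[25]=1 (border 'b')
j=26 s[j]='b': k: 1→0; π[26]=1 (border 'b')
j=27 s[j]='c': π[27]=2 (border 'bc')
j=28 s[j]='c': k: 2→0; π[28]=0 (border '')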